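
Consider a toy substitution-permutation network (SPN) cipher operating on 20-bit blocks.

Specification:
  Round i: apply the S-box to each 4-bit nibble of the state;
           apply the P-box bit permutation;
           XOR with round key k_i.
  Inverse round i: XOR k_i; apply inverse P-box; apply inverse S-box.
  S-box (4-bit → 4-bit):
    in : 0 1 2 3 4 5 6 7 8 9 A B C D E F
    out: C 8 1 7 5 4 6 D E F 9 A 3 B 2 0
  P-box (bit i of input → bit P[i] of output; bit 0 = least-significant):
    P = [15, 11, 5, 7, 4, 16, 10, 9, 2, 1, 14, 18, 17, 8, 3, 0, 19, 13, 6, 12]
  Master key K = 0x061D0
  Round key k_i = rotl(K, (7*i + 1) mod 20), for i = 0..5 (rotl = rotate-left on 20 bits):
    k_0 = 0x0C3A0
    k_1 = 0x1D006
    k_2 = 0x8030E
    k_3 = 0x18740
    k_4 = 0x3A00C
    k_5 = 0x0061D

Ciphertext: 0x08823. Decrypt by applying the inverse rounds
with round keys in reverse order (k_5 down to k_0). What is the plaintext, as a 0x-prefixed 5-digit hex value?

s_0 = ciphertext = 0x08823
s_1 = InvRound(s_0, k_5) = 0xF5C73
s_2 = InvRound(s_1, k_4) = 0x90943
s_3 = InvRound(s_2, k_3) = 0x21E0C
s_4 = InvRound(s_3, k_2) = 0xACE5E
s_5 = InvRound(s_4, k_1) = 0x74F9E
s_6 = InvRound(s_5, k_0) = 0xF4D33

0xF4D33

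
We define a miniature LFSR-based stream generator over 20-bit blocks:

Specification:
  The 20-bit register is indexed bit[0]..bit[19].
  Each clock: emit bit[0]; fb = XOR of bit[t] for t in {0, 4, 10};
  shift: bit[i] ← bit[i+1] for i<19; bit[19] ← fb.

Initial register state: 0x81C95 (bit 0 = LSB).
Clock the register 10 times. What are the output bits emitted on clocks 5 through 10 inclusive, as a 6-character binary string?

reg_0 = 0x81C95
clock 1: out=1, reg = 0xC0E4A
clock 2: out=0, reg = 0xE0725
clock 3: out=1, reg = 0x70392
clock 4: out=0, reg = 0xB81C9
clock 5: out=1, reg = 0xDC0E4
clock 6: out=0, reg = 0x6E072
clock 7: out=0, reg = 0xB7039
clock 8: out=1, reg = 0x5B81C
clock 9: out=0, reg = 0xADC0E
clock 10: out=0, reg = 0xD6E07

100100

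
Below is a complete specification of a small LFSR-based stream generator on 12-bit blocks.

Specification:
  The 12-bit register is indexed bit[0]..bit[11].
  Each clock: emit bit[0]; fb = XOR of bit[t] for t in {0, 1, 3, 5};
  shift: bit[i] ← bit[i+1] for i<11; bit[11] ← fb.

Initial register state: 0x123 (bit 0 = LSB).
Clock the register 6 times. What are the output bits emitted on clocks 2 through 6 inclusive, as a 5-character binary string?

10001

reg_0 = 0x123
clock 1: out=1, reg = 0x891
clock 2: out=1, reg = 0xC48
clock 3: out=0, reg = 0xE24
clock 4: out=0, reg = 0xF12
clock 5: out=0, reg = 0xF89
clock 6: out=1, reg = 0x7C4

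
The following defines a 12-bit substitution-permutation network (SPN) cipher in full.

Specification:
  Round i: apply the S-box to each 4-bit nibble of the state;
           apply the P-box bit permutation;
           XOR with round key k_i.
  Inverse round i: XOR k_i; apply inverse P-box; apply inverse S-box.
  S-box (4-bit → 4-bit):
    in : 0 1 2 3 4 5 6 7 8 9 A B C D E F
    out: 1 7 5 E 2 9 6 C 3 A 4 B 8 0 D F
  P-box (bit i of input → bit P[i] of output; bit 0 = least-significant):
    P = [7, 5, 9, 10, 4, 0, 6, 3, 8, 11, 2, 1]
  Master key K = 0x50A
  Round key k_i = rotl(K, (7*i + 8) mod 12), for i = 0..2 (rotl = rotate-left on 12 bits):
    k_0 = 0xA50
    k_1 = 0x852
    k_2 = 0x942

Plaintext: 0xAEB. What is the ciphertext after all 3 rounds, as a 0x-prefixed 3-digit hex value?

s_0 = plaintext = 0xAEB
s_1 = Round(s_0, k_0) = 0xEAC
s_2 = Round(s_1, k_1) = 0xD14
s_3 = Round(s_2, k_2) = 0x933

0x933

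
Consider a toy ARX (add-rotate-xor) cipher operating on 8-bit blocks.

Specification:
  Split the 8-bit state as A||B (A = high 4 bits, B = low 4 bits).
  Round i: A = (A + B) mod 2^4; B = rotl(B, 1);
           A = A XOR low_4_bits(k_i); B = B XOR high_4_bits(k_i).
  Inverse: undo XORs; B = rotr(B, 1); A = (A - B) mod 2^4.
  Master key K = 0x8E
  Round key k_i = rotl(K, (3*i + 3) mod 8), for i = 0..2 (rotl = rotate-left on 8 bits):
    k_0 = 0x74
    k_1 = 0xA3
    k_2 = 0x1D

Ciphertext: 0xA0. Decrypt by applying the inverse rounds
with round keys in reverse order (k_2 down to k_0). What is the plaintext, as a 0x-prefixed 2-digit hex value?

0xC3

s_0 = ciphertext = 0xA0
s_1 = InvRound(s_0, k_2) = 0xF8
s_2 = InvRound(s_1, k_1) = 0xB1
s_3 = InvRound(s_2, k_0) = 0xC3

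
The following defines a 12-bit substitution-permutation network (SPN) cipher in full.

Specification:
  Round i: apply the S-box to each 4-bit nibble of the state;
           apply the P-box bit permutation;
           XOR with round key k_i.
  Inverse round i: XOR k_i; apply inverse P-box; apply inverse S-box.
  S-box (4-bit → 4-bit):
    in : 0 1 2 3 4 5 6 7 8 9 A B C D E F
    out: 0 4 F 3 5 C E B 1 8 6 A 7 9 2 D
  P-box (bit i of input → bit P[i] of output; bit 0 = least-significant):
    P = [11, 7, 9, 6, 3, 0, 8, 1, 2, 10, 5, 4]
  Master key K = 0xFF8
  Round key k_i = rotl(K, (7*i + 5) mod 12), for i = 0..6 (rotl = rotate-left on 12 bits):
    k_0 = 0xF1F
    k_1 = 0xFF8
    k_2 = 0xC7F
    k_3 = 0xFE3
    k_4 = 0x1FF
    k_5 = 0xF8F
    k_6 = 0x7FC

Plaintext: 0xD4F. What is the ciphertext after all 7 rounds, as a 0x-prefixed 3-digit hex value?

s_0 = plaintext = 0xD4F
s_1 = Round(s_0, k_0) = 0x443
s_2 = Round(s_1, k_1) = 0x654
s_3 = Round(s_2, k_2) = 0x34D
s_4 = Round(s_3, k_3) = 0x2AF
s_5 = Round(s_4, k_4) = 0xE8A
s_6 = Round(s_5, k_5) = 0x907
s_7 = Round(s_6, k_6) = 0xF2C

0xF2C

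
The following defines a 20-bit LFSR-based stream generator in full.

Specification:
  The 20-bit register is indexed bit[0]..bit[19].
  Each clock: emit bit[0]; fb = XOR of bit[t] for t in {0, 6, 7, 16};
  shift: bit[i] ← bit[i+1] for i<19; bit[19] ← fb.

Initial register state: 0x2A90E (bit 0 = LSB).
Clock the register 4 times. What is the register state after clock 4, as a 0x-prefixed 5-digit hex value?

reg_0 = 0x2A90E
clock 1: out=0, reg = 0x15487
clock 2: out=1, reg = 0x8AA43
clock 3: out=1, reg = 0x45521
clock 4: out=1, reg = 0xA2A90

0xA2A90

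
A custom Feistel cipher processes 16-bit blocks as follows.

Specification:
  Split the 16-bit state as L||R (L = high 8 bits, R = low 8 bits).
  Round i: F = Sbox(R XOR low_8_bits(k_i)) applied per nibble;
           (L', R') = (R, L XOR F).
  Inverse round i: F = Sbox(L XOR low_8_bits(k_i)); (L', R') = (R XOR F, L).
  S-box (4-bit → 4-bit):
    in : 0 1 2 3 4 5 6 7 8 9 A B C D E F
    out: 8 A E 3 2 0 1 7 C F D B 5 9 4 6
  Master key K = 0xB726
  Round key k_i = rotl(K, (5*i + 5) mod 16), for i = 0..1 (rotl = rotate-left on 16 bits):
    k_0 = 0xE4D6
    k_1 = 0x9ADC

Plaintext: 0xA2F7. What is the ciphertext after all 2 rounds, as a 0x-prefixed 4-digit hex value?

s_0 = plaintext = 0xA2F7
s_1 = Round(s_0, k_0) = 0xF748
s_2 = Round(s_1, k_1) = 0x4805

0x4805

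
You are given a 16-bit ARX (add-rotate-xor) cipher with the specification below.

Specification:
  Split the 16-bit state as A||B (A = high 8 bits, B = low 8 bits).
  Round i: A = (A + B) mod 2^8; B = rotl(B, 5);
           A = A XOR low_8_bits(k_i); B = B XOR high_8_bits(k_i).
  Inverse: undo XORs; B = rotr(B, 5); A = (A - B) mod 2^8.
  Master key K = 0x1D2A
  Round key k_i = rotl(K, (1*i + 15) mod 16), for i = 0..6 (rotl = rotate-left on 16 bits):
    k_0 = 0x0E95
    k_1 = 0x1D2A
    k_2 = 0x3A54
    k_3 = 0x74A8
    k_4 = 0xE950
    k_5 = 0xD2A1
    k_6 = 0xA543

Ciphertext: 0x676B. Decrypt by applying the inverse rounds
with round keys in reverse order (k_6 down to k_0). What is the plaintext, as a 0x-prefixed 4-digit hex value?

0xB062

s_0 = ciphertext = 0x676B
s_1 = InvRound(s_0, k_6) = 0xAE76
s_2 = InvRound(s_1, k_5) = 0xEA25
s_3 = InvRound(s_2, k_4) = 0x5466
s_4 = InvRound(s_3, k_3) = 0x6C90
s_5 = InvRound(s_4, k_2) = 0xE355
s_6 = InvRound(s_5, k_1) = 0x8742
s_7 = InvRound(s_6, k_0) = 0xB062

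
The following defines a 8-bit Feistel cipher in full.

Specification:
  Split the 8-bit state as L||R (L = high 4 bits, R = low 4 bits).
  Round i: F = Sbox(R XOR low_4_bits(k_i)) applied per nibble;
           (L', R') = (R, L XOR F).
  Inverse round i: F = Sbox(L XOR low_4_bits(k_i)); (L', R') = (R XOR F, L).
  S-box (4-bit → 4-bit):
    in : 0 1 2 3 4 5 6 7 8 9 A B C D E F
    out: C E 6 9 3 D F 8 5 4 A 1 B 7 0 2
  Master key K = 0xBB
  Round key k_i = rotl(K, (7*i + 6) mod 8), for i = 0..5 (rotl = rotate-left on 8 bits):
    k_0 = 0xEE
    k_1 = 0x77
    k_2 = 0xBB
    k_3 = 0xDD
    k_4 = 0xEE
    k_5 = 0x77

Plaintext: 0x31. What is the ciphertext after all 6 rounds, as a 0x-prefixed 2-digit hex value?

0xC1

s_0 = plaintext = 0x31
s_1 = Round(s_0, k_0) = 0x11
s_2 = Round(s_1, k_1) = 0x1E
s_3 = Round(s_2, k_2) = 0xEC
s_4 = Round(s_3, k_3) = 0xC0
s_5 = Round(s_4, k_4) = 0x0C
s_6 = Round(s_5, k_5) = 0xC1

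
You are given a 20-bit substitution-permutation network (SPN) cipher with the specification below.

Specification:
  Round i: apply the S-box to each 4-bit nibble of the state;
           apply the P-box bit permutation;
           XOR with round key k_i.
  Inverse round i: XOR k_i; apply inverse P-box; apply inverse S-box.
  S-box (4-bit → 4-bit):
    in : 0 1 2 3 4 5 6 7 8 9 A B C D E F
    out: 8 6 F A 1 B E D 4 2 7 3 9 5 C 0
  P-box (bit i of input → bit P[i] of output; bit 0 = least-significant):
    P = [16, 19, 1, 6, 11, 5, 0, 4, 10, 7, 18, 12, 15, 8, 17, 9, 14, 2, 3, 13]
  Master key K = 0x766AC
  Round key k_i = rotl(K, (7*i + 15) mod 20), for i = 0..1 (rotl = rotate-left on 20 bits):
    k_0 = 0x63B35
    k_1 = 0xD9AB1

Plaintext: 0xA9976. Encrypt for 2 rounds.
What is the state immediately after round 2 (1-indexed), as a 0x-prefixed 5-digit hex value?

0x22C2A

s_0 = plaintext = 0xA9976
s_1 = Round(s_0, k_0) = 0xE72EA
s_2 = Round(s_1, k_1) = 0x22C2A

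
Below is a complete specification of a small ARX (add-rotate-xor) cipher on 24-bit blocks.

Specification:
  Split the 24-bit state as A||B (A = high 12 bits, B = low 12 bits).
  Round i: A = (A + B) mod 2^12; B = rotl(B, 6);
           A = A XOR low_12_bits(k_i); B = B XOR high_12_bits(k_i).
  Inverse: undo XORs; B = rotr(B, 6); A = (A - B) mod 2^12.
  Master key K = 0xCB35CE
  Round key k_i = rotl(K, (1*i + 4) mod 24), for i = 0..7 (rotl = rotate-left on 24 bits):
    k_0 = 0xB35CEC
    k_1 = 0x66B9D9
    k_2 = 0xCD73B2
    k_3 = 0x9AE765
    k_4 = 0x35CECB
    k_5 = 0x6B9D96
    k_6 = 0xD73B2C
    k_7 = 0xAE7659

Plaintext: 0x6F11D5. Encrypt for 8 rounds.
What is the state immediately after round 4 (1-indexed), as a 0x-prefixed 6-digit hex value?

0x94468F

s_0 = plaintext = 0x6F11D5
s_1 = Round(s_0, k_0) = 0x42AE72
s_2 = Round(s_1, k_1) = 0xB45AD2
s_3 = Round(s_2, k_2) = 0x5A587C
s_4 = Round(s_3, k_3) = 0x94468F
s_5 = Round(s_4, k_4) = 0x118086
s_6 = Round(s_5, k_5) = 0xC0873B
s_7 = Round(s_6, k_6) = 0x86F3AF
s_8 = Round(s_7, k_7) = 0xA47129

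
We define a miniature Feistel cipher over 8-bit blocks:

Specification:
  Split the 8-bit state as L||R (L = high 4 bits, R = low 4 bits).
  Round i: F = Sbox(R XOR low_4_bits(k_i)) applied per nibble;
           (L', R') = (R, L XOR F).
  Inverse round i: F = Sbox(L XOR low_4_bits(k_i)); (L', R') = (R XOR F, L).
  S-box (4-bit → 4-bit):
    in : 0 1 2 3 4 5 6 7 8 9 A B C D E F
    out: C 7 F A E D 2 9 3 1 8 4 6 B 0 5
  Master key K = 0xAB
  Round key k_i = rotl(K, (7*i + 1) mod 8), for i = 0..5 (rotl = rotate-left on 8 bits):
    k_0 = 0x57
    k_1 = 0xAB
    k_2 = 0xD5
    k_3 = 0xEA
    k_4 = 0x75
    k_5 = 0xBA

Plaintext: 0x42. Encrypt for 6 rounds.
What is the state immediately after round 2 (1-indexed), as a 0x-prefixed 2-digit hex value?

0x9D

s_0 = plaintext = 0x42
s_1 = Round(s_0, k_0) = 0x29
s_2 = Round(s_1, k_1) = 0x9D
s_3 = Round(s_2, k_2) = 0xDA
s_4 = Round(s_3, k_3) = 0xA1
s_5 = Round(s_4, k_4) = 0x14
s_6 = Round(s_5, k_5) = 0x41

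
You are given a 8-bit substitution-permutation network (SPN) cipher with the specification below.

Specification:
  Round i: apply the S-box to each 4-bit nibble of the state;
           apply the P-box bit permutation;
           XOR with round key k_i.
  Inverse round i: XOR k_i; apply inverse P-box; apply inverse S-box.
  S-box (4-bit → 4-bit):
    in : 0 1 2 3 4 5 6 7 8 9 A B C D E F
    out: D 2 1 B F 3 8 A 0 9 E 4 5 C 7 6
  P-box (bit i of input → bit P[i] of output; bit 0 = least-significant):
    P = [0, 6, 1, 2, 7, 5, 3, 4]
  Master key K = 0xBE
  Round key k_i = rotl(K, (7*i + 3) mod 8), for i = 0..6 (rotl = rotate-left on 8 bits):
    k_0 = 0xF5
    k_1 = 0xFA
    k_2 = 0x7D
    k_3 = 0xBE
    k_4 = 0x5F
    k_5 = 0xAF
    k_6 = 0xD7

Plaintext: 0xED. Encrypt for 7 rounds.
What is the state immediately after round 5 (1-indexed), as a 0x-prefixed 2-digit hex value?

0x60

s_0 = plaintext = 0xED
s_1 = Round(s_0, k_0) = 0x5B
s_2 = Round(s_1, k_1) = 0x58
s_3 = Round(s_2, k_2) = 0xDD
s_4 = Round(s_3, k_3) = 0xA0
s_5 = Round(s_4, k_4) = 0x60
s_6 = Round(s_5, k_5) = 0xB8
s_7 = Round(s_6, k_6) = 0xDF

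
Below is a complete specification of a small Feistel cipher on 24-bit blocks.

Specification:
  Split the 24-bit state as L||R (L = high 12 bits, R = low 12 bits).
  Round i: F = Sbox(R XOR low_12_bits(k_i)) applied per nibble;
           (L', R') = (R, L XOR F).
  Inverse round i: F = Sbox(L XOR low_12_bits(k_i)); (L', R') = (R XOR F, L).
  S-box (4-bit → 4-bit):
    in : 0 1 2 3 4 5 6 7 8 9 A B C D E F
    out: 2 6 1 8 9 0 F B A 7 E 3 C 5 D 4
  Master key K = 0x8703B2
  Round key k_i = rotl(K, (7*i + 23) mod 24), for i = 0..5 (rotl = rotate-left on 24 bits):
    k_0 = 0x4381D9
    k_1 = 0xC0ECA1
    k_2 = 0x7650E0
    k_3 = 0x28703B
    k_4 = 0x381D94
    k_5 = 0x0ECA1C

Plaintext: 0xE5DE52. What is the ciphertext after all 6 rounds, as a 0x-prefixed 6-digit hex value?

s_0 = plaintext = 0xE5DE52
s_1 = Round(s_0, k_0) = 0xE52AFE
s_2 = Round(s_1, k_1) = 0xAFE156
s_3 = Round(s_2, k_2) = 0x156CC1
s_4 = Round(s_3, k_3) = 0xCC1D18
s_5 = Round(s_4, k_4) = 0xD18E6D
s_6 = Round(s_5, k_5) = 0xE6D4AE

0xE6D4AE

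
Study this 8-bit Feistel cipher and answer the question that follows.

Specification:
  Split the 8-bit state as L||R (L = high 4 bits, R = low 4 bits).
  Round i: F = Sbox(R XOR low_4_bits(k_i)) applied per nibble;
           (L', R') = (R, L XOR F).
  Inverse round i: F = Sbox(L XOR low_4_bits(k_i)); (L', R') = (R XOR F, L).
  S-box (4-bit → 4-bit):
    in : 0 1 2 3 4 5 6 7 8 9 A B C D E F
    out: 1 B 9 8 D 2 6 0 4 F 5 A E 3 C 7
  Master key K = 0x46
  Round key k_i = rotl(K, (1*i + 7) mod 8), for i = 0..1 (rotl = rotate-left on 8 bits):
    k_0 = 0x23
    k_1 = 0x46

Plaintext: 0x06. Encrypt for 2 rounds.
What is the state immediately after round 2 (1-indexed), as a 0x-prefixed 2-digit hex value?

s_0 = plaintext = 0x06
s_1 = Round(s_0, k_0) = 0x62
s_2 = Round(s_1, k_1) = 0x2B

0x2B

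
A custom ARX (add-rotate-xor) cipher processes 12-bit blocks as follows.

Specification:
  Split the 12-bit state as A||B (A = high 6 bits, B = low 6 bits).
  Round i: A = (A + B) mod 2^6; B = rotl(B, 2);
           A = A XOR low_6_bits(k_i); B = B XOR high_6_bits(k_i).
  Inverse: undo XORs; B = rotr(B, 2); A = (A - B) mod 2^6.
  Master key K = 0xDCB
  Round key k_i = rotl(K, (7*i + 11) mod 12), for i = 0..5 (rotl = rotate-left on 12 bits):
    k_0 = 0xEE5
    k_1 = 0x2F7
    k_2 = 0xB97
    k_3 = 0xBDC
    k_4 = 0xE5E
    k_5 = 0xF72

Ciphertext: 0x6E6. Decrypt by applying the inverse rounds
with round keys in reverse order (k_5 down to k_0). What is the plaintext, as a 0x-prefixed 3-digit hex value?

0x97B

s_0 = ciphertext = 0x6E6
s_1 = InvRound(s_0, k_5) = 0xCF6
s_2 = InvRound(s_1, k_4) = 0xEB3
s_3 = InvRound(s_2, k_3) = 0x7C7
s_4 = InvRound(s_3, k_2) = 0xB9A
s_5 = InvRound(s_4, k_1) = 0x154
s_6 = InvRound(s_5, k_0) = 0x97B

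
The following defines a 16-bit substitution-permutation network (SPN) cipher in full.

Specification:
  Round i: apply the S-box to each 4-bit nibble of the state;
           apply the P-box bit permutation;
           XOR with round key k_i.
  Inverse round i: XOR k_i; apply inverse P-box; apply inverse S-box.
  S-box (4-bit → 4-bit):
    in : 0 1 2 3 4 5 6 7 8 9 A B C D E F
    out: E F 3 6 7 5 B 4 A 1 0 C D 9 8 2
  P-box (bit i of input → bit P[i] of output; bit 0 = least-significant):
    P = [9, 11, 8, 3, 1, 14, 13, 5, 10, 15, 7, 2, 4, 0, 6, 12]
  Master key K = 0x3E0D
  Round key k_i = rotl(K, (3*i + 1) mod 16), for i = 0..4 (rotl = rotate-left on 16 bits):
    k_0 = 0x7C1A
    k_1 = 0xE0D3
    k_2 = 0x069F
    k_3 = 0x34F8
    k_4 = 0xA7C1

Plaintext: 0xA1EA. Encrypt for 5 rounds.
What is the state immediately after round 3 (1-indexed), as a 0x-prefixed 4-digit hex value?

s_0 = plaintext = 0xA1EA
s_1 = Round(s_0, k_0) = 0xF8BE
s_2 = Round(s_1, k_1) = 0x40FE
s_3 = Round(s_2, k_2) = 0xC642
s_4 = Round(s_3, k_3) = 0xCAAE
s_5 = Round(s_4, k_4) = 0xB799

0xC642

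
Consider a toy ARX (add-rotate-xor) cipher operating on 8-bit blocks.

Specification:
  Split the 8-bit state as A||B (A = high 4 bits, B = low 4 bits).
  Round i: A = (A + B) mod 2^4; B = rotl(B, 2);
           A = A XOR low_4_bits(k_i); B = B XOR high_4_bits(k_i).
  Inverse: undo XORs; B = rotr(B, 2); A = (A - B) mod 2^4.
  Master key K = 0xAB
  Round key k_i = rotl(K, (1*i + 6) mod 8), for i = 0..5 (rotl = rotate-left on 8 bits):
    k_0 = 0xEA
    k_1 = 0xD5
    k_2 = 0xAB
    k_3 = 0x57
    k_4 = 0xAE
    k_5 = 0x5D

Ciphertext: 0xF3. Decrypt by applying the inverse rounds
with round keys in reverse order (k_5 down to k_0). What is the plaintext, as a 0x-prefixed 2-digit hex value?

s_0 = ciphertext = 0xF3
s_1 = InvRound(s_0, k_5) = 0x99
s_2 = InvRound(s_1, k_4) = 0xBC
s_3 = InvRound(s_2, k_3) = 0x66
s_4 = InvRound(s_3, k_2) = 0xA3
s_5 = InvRound(s_4, k_1) = 0x4B
s_6 = InvRound(s_5, k_0) = 0x95

0x95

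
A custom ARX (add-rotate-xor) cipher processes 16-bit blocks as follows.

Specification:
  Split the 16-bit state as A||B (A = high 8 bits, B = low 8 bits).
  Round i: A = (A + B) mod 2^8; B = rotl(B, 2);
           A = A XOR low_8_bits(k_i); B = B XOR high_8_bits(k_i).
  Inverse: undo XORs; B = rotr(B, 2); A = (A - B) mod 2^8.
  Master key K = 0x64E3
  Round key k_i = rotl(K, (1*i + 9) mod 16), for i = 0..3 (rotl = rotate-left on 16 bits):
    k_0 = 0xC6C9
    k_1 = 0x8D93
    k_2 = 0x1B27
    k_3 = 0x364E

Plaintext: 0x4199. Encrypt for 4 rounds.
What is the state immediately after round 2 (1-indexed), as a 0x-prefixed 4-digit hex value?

s_0 = plaintext = 0x4199
s_1 = Round(s_0, k_0) = 0x13A0
s_2 = Round(s_1, k_1) = 0x200F
s_3 = Round(s_2, k_2) = 0x0827
s_4 = Round(s_3, k_3) = 0x61AA

0x200F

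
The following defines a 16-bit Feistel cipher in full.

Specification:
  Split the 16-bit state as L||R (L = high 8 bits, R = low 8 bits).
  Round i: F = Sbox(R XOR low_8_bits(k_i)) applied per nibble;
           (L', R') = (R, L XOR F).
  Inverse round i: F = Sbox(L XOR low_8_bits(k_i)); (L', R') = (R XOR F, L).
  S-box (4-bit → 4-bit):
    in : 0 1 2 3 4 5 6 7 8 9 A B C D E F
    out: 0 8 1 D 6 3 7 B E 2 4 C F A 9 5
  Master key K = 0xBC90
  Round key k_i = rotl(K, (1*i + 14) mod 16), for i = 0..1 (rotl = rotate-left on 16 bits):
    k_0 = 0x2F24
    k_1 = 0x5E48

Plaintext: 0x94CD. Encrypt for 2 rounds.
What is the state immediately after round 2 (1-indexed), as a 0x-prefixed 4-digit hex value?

s_0 = plaintext = 0x94CD
s_1 = Round(s_0, k_0) = 0xCD06
s_2 = Round(s_1, k_1) = 0x06A4

0x06A4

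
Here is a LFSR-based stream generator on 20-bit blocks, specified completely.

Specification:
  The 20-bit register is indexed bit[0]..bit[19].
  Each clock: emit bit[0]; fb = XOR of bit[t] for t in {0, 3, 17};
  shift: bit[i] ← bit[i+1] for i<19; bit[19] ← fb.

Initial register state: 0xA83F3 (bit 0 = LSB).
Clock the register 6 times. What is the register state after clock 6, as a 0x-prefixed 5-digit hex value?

0x22A0F

reg_0 = 0xA83F3
clock 1: out=1, reg = 0x541F9
clock 2: out=1, reg = 0x2A0FC
clock 3: out=0, reg = 0x1507E
clock 4: out=0, reg = 0x8A83F
clock 5: out=1, reg = 0x4541F
clock 6: out=1, reg = 0x22A0F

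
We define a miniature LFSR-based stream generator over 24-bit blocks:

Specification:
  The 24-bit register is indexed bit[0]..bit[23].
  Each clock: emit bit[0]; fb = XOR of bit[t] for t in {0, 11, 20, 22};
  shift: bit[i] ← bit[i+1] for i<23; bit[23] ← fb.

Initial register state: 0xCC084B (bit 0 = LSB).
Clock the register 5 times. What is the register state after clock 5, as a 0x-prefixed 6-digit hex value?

0x8E6042

reg_0 = 0xCC084B
clock 1: out=1, reg = 0xE60425
clock 2: out=1, reg = 0x730212
clock 3: out=0, reg = 0x398109
clock 4: out=1, reg = 0x1CC084
clock 5: out=0, reg = 0x8E6042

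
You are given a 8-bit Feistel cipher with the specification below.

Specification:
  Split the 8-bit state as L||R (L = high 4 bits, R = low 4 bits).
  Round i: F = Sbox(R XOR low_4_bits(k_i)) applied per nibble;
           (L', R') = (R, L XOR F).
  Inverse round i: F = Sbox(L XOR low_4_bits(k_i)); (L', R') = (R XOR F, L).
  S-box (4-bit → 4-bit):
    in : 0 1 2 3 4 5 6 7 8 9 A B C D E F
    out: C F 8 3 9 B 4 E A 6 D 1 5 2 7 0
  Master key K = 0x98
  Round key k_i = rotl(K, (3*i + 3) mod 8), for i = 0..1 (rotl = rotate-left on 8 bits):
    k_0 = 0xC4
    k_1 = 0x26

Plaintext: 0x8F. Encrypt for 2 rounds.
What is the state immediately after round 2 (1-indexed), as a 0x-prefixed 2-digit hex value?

s_0 = plaintext = 0x8F
s_1 = Round(s_0, k_0) = 0xF9
s_2 = Round(s_1, k_1) = 0x9F

0x9F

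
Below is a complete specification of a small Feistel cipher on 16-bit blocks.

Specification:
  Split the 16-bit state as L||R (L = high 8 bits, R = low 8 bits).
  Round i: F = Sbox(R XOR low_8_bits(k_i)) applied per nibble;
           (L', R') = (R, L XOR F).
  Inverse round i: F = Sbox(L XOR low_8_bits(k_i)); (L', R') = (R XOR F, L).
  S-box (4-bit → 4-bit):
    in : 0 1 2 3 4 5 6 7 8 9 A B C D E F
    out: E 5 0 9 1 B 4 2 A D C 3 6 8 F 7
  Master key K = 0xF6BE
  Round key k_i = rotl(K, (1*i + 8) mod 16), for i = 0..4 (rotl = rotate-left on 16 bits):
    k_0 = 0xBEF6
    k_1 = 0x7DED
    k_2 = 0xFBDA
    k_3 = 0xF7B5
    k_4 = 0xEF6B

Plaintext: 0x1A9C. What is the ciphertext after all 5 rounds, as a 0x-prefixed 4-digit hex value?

s_0 = plaintext = 0x1A9C
s_1 = Round(s_0, k_0) = 0x9C56
s_2 = Round(s_1, k_1) = 0x56AF
s_3 = Round(s_2, k_2) = 0xAF7D
s_4 = Round(s_3, k_3) = 0x7DC5
s_5 = Round(s_4, k_4) = 0xC5B2

0xC5B2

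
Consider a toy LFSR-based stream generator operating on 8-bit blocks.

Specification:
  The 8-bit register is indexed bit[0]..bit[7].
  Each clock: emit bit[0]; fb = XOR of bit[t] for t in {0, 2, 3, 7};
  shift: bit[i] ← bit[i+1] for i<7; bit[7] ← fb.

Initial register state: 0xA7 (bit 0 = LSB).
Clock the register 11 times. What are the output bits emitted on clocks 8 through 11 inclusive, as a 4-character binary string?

reg_0 = 0xA7
clock 1: out=1, reg = 0xD3
clock 2: out=1, reg = 0x69
clock 3: out=1, reg = 0x34
clock 4: out=0, reg = 0x9A
clock 5: out=0, reg = 0x4D
clock 6: out=1, reg = 0xA6
clock 7: out=0, reg = 0x53
clock 8: out=1, reg = 0xA9
clock 9: out=1, reg = 0xD4
clock 10: out=0, reg = 0x6A
clock 11: out=0, reg = 0xB5

1100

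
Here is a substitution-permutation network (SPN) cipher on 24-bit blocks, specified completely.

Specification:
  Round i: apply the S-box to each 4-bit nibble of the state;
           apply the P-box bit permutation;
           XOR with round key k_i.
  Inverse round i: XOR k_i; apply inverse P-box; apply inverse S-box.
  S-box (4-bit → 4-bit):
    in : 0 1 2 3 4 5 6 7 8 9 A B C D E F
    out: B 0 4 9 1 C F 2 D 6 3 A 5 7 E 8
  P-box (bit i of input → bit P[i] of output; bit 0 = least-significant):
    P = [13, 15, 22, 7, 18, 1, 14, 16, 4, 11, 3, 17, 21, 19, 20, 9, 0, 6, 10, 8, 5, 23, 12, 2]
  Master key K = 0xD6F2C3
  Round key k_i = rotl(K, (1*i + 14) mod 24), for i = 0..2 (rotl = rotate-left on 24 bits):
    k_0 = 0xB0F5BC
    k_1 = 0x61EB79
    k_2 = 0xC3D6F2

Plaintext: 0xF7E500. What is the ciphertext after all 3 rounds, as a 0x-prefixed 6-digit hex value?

s_0 = plaintext = 0xF7E500
s_1 = Round(s_0, k_0) = 0xAF5772
s_2 = Round(s_1, k_1) = 0xB1E05B
s_3 = Round(s_2, k_2) = 0x581C66

0x581C66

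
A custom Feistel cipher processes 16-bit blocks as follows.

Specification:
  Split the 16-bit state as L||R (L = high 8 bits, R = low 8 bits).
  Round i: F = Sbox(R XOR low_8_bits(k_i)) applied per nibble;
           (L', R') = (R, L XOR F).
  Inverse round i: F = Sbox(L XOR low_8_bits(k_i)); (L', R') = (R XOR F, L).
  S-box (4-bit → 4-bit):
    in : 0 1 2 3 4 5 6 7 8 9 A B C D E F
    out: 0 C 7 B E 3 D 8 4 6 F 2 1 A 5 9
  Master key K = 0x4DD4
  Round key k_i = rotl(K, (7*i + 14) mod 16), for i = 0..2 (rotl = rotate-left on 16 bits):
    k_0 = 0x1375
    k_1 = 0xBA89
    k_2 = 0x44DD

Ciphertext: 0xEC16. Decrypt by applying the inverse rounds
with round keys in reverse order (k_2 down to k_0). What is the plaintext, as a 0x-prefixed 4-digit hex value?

0xFD97

s_0 = ciphertext = 0xEC16
s_1 = InvRound(s_0, k_2) = 0xAAEC
s_2 = InvRound(s_1, k_1) = 0x97AA
s_3 = InvRound(s_2, k_0) = 0xFD97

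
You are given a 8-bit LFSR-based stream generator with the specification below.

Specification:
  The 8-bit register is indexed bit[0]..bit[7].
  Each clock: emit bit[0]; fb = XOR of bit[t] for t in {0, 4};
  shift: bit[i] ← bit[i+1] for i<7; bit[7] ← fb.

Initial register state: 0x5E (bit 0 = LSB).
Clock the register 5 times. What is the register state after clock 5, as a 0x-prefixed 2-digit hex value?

0x5A

reg_0 = 0x5E
clock 1: out=0, reg = 0xAF
clock 2: out=1, reg = 0xD7
clock 3: out=1, reg = 0x6B
clock 4: out=1, reg = 0xB5
clock 5: out=1, reg = 0x5A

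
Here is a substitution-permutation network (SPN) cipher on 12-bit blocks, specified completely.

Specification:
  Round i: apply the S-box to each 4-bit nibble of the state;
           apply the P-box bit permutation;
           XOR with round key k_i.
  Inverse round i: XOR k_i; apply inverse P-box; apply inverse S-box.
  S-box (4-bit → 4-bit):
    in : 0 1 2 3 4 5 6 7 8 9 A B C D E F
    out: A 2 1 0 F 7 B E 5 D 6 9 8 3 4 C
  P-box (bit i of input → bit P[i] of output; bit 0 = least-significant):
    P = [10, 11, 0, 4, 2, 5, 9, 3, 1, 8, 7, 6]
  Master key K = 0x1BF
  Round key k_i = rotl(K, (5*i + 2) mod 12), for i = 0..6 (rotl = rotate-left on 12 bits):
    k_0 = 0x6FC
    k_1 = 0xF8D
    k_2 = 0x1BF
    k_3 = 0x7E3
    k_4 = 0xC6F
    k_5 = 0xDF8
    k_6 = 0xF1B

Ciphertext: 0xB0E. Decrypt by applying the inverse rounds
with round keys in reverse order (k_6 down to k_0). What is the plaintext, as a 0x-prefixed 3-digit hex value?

s_0 = ciphertext = 0xB0E
s_1 = InvRound(s_0, k_6) = 0x329
s_2 = InvRound(s_1, k_5) = 0xFE4
s_3 = InvRound(s_2, k_4) = 0x5FE
s_4 = InvRound(s_3, k_3) = 0x39F
s_5 = InvRound(s_4, k_2) = 0x3A3
s_6 = InvRound(s_5, k_1) = 0x26D
s_7 = InvRound(s_6, k_0) = 0xE39

0xE39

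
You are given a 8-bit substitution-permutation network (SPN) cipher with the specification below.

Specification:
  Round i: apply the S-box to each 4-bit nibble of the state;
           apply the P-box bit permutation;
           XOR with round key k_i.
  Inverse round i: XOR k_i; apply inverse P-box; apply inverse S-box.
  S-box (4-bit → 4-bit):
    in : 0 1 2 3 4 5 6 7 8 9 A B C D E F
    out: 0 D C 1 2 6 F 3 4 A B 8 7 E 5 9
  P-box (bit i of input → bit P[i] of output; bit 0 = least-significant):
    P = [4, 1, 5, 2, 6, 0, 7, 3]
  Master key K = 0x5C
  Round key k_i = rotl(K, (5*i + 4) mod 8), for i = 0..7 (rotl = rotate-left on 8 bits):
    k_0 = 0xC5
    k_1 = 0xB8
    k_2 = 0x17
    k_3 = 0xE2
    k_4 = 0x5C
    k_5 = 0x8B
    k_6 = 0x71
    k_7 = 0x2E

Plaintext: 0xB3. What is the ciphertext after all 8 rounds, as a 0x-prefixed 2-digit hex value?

s_0 = plaintext = 0xB3
s_1 = Round(s_0, k_0) = 0xDD
s_2 = Round(s_1, k_1) = 0x17
s_3 = Round(s_2, k_2) = 0xCD
s_4 = Round(s_3, k_3) = 0x05
s_5 = Round(s_4, k_4) = 0x7E
s_6 = Round(s_5, k_5) = 0xFA
s_7 = Round(s_6, k_6) = 0x2F
s_8 = Round(s_7, k_7) = 0xB2

0xB2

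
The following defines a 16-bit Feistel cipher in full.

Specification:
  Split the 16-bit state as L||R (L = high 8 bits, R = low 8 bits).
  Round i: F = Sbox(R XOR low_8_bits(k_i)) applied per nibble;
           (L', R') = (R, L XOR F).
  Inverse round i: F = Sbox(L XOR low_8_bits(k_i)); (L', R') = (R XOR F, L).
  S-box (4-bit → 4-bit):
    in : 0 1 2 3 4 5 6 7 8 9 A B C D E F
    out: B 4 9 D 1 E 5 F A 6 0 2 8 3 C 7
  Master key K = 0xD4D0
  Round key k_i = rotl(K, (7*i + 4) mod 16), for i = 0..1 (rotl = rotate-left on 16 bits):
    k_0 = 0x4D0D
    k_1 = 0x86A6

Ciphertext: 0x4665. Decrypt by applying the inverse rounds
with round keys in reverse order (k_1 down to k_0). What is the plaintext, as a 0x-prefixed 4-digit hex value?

0x4BAE

s_0 = ciphertext = 0x4665
s_1 = InvRound(s_0, k_1) = 0xAE46
s_2 = InvRound(s_1, k_0) = 0x4BAE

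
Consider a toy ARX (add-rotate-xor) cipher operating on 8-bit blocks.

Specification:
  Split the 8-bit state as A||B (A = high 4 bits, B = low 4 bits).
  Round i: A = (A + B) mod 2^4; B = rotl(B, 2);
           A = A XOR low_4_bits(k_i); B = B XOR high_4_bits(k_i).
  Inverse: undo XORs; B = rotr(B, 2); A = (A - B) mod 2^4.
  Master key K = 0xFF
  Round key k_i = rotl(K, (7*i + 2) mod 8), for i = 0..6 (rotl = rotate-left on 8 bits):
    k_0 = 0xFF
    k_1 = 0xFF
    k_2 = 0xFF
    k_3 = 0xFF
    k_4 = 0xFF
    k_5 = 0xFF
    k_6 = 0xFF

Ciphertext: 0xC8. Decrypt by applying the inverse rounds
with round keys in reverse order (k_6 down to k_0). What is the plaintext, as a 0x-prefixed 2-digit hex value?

0x7D

s_0 = ciphertext = 0xC8
s_1 = InvRound(s_0, k_6) = 0x6D
s_2 = InvRound(s_1, k_5) = 0x18
s_3 = InvRound(s_2, k_4) = 0x1D
s_4 = InvRound(s_3, k_3) = 0x68
s_5 = InvRound(s_4, k_2) = 0xCD
s_6 = InvRound(s_5, k_1) = 0xB8
s_7 = InvRound(s_6, k_0) = 0x7D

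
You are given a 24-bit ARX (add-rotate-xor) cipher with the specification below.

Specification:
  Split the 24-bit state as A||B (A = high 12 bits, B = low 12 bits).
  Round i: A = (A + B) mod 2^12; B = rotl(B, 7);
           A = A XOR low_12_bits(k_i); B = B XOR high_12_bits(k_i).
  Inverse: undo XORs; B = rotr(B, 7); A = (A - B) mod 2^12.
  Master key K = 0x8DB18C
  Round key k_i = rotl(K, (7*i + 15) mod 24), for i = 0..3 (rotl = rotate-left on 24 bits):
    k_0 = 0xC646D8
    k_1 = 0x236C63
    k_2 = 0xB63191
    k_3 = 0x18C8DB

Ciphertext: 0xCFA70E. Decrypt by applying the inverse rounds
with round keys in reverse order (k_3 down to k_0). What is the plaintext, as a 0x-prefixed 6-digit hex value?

s_0 = ciphertext = 0xCFA70E
s_1 = InvRound(s_0, k_3) = 0x3D404D
s_2 = InvRound(s_1, k_2) = 0xC6F5D6
s_3 = InvRound(s_2, k_1) = 0x3FDC0F
s_4 = InvRound(s_3, k_0) = 0x7C5D60

0x7C5D60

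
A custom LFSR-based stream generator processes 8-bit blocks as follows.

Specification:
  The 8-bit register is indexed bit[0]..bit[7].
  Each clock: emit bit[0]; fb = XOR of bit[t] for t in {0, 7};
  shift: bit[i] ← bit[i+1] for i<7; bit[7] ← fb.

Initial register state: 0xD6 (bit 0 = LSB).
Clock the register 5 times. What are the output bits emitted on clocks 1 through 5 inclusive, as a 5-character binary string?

01101

reg_0 = 0xD6
clock 1: out=0, reg = 0xEB
clock 2: out=1, reg = 0x75
clock 3: out=1, reg = 0xBA
clock 4: out=0, reg = 0xDD
clock 5: out=1, reg = 0x6E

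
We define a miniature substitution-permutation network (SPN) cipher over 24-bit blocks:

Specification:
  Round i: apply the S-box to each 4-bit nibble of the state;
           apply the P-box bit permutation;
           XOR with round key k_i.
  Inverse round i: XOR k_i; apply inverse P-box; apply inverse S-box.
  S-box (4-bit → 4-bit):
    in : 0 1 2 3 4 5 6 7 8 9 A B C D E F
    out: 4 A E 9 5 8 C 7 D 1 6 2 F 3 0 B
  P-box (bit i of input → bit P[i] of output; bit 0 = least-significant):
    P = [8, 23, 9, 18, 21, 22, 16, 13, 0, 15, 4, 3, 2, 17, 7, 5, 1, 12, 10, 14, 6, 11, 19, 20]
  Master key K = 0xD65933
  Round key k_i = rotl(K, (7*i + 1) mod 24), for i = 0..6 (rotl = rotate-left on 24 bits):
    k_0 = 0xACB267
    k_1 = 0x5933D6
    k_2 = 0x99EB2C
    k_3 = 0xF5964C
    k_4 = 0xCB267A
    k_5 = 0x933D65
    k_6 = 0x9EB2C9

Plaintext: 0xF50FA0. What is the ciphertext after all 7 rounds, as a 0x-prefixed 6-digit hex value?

0xC517DA

s_0 = plaintext = 0xF50FA0
s_1 = Round(s_0, k_0) = 0xFD78AE
s_2 = Round(s_1, k_1) = 0x0A2B09
s_3 = Round(s_2, k_2) = 0x927E8C
s_4 = Round(s_3, k_3) = 0x52E188
s_5 = Round(s_4, k_4) = 0xFED172
s_6 = Round(s_5, k_5) = 0x64B729
s_7 = Round(s_6, k_6) = 0xC517DA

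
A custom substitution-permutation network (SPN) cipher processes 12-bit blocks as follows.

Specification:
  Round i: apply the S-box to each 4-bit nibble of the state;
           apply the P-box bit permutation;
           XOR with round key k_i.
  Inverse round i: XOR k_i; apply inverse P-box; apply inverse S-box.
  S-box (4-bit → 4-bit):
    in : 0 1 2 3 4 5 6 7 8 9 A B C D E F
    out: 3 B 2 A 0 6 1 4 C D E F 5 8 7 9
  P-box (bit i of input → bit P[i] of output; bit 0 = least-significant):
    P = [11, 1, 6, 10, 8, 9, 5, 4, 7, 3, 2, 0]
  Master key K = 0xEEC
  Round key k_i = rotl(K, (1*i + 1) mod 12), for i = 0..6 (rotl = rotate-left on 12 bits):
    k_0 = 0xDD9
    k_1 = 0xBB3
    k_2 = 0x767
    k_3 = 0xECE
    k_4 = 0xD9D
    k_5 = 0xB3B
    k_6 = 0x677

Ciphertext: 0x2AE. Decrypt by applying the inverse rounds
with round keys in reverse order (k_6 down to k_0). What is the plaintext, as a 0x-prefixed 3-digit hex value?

0x416

s_0 = ciphertext = 0x2AE
s_1 = InvRound(s_0, k_6) = 0x1D8
s_2 = InvRound(s_1, k_5) = 0xF5E
s_3 = InvRound(s_2, k_4) = 0xF25
s_4 = InvRound(s_3, k_3) = 0x1C5
s_5 = InvRound(s_4, k_2) = 0x653
s_6 = InvRound(s_5, k_1) = 0x6C9
s_7 = InvRound(s_6, k_0) = 0x416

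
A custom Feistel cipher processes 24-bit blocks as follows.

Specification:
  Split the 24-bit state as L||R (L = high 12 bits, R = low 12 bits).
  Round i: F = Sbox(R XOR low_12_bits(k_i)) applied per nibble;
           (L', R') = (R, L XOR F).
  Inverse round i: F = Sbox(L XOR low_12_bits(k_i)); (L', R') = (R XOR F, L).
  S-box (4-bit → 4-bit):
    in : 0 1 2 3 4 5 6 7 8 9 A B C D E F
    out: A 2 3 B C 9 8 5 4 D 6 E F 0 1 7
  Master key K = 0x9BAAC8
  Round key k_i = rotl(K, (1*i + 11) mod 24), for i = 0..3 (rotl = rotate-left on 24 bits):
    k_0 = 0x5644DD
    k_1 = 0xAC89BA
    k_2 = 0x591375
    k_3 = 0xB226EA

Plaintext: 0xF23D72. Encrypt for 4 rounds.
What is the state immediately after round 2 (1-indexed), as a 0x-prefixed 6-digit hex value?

0x244303

s_0 = plaintext = 0xF23D72
s_1 = Round(s_0, k_0) = 0xD72244
s_2 = Round(s_1, k_1) = 0x244303
s_3 = Round(s_2, k_2) = 0x30381C
s_4 = Round(s_3, k_3) = 0x81C27B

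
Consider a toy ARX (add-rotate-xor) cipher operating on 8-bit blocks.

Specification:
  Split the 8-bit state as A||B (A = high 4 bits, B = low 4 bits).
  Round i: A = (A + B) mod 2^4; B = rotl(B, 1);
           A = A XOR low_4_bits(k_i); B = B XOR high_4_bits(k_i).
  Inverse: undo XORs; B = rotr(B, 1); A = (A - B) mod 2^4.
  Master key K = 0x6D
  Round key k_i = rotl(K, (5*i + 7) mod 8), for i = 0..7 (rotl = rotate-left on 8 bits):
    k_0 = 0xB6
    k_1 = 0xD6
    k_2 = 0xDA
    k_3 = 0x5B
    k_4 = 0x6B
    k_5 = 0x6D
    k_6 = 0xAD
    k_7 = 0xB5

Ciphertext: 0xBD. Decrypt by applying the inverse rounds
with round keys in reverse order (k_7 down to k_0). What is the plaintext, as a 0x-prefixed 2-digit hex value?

s_0 = ciphertext = 0xBD
s_1 = InvRound(s_0, k_7) = 0xB3
s_2 = InvRound(s_1, k_6) = 0xAC
s_3 = InvRound(s_2, k_5) = 0x25
s_4 = InvRound(s_3, k_4) = 0x09
s_5 = InvRound(s_4, k_3) = 0x56
s_6 = InvRound(s_5, k_2) = 0x2D
s_7 = InvRound(s_6, k_1) = 0x40
s_8 = InvRound(s_7, k_0) = 0x5D

0x5D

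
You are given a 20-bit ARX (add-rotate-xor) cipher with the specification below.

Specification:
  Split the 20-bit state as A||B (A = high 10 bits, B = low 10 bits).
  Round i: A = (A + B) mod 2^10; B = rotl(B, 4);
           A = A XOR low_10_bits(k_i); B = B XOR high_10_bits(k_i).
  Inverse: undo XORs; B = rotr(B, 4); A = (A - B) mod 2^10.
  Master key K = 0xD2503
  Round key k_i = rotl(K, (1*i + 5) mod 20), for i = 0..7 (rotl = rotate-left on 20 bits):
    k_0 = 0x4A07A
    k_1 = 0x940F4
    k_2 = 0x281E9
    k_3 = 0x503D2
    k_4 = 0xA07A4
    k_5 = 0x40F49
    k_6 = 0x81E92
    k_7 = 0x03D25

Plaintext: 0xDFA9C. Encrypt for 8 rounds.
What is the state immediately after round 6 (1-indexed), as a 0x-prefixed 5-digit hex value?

s_0 = plaintext = 0xDFA9C
s_1 = Round(s_0, k_0) = 0x980E2
s_2 = Round(s_1, k_1) = 0xED873
s_3 = Round(s_2, k_2) = 0x70391
s_4 = Round(s_3, k_3) = 0xA0C5E
s_5 = Round(s_4, k_4) = 0x51760
s_6 = Round(s_5, k_5) = 0xFB30E
s_7 = Round(s_6, k_6) = 0x1A2EB
s_8 = Round(s_7, k_7) = 0x9DAB4

0xFB30E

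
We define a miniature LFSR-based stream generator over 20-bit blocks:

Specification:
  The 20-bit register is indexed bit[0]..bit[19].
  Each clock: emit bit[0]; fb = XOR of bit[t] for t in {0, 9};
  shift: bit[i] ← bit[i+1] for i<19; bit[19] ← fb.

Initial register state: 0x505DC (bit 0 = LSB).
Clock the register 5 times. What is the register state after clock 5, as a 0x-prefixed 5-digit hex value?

0xF282E

reg_0 = 0x505DC
clock 1: out=0, reg = 0x282EE
clock 2: out=0, reg = 0x94177
clock 3: out=1, reg = 0xCA0BB
clock 4: out=1, reg = 0xE505D
clock 5: out=1, reg = 0xF282E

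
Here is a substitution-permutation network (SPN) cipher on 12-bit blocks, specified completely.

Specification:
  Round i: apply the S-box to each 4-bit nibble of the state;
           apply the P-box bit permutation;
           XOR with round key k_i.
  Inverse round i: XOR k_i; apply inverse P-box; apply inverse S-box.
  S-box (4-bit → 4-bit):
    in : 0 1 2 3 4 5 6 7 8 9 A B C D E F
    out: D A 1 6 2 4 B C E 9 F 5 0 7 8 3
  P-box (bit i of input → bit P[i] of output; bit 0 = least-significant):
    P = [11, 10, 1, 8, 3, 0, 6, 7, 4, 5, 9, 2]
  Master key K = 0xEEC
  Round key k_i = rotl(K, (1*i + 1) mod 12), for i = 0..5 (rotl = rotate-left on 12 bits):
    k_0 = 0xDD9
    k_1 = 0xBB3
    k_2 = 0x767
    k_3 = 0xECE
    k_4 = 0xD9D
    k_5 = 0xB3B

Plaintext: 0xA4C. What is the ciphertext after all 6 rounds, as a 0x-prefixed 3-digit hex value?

0x61A

s_0 = plaintext = 0xA4C
s_1 = Round(s_0, k_0) = 0xFEC
s_2 = Round(s_1, k_1) = 0xB03
s_3 = Round(s_2, k_2) = 0x1BD
s_4 = Round(s_3, k_3) = 0x2A0
s_5 = Round(s_4, k_4) = 0x446
s_6 = Round(s_5, k_5) = 0x61A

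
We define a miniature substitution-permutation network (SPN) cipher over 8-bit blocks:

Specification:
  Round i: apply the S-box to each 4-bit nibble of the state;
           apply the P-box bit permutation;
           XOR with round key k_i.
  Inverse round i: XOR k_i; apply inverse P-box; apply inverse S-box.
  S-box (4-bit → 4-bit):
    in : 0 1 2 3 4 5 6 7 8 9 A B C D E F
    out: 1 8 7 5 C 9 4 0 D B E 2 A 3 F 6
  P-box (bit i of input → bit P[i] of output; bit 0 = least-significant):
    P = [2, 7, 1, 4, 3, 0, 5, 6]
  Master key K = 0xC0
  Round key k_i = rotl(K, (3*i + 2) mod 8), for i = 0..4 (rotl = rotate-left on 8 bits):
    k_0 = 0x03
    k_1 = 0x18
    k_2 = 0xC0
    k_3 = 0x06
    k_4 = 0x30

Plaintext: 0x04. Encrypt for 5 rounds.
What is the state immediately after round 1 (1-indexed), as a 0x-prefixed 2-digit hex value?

0x19

s_0 = plaintext = 0x04
s_1 = Round(s_0, k_0) = 0x19
s_2 = Round(s_1, k_1) = 0xCC
s_3 = Round(s_2, k_2) = 0x11
s_4 = Round(s_3, k_3) = 0x56
s_5 = Round(s_4, k_4) = 0x7A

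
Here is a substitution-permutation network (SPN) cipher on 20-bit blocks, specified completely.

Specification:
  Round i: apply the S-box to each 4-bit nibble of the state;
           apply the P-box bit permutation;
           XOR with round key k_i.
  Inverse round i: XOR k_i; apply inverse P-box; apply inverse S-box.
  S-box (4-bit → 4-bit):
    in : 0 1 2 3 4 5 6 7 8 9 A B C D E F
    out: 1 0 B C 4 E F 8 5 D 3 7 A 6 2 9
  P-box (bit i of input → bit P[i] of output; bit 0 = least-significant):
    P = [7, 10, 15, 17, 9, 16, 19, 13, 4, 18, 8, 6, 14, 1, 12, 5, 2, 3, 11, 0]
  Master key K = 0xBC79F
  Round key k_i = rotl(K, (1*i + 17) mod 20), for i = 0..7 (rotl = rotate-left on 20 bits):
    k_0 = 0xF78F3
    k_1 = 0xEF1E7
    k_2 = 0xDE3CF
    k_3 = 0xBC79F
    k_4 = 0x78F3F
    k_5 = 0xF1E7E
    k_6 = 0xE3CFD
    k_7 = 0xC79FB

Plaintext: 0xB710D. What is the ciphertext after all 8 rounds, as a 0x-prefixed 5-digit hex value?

s_0 = plaintext = 0xB710D
s_1 = Round(s_0, k_0) = 0xFF6DF
s_2 = Round(s_1, k_1) = 0x1B012
s_3 = Round(s_2, k_2) = 0xFB75D
s_4 = Round(s_3, k_3) = 0x233D8
s_5 = Round(s_4, k_4) = 0xE1ED2
s_6 = Round(s_5, k_5) = 0x01AF6
s_7 = Round(s_6, k_6) = 0x89A69
s_8 = Round(s_7, k_7) = 0x3834F

0x3834F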